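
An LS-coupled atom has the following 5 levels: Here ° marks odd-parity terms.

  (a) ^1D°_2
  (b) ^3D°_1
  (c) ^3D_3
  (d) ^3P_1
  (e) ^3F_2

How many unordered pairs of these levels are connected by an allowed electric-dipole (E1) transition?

2

(a)–(b): forbidden (parity, ΔS).
(a)–(c): forbidden (ΔS).
(a)–(d): forbidden (ΔS).
(a)–(e): forbidden (ΔS).
(b)–(c): forbidden (ΔJ).
(b)–(d): allowed.
(b)–(e): allowed.
(c)–(d): forbidden (parity, ΔJ).
(c)–(e): forbidden (parity).
(d)–(e): forbidden (parity, ΔL).
Allowed pairs: 2 of 10.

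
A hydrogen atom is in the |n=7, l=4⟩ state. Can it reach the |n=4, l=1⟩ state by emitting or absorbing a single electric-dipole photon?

Δl = 1 − 4 = -3; the E1 rule Δl = ±1 is ✗.
The transition is electric-dipole forbidden.

forbidden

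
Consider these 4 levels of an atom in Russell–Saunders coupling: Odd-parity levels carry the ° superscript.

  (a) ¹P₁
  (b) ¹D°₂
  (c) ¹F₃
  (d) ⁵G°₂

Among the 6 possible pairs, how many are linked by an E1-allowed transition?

2

(a)–(b): allowed.
(a)–(c): forbidden (parity, ΔL, ΔJ).
(a)–(d): forbidden (ΔS, ΔL).
(b)–(c): allowed.
(b)–(d): forbidden (parity, ΔS, ΔL).
(c)–(d): forbidden (ΔS).
Allowed pairs: 2 of 6.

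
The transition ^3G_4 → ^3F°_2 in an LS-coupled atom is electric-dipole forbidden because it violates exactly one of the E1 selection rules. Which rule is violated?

Initial level: S=1, L=4, J=4, parity even. Final level: S=1, L=3, J=2, parity odd.
Parity must change: even → odd — passes.
ΔS = 0: S: 1 → 1 — passes.
ΔL = 0, ±1 (not L=0↔0): L: 4 → 3, ΔL = -1 — passes.
ΔJ = 0, ±1 (not J=0↔0): J: 4 → 2, ΔJ = -2 — fails.

the ΔJ = 0, ±1 rule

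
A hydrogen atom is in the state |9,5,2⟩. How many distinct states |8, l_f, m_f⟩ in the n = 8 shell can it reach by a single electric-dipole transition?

E1 requires Δl = ±1, so l_f ∈ {4, 6}; with 0 ≤ l_f ≤ n_f−1 = 7, the allowed l_f values are {4, 6}.
For l_f = 4: m_f ∈ {m_i−1, m_i, m_i+1} ∩ [−4, 4] = {1, 2, 3} → 3 states.
For l_f = 6: m_f ∈ {m_i−1, m_i, m_i+1} ∩ [−6, 6] = {1, 2, 3} → 3 states.
Total: 6.

6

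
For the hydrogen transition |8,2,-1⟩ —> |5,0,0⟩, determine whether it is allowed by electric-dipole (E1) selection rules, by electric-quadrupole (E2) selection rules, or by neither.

E2

Δl = 0 − 2 = -2; l_i + l_f = 2.
Δm_l = +1.
E1 (Δl = ±1, |Δm_l| ≤ 1): not satisfied.
E2 (Δl = 0,±2, l_i+l_f ≥ 2, |Δm_l| ≤ 2): satisfied.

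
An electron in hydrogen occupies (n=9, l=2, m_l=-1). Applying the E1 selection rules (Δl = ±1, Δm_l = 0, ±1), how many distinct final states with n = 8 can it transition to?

E1 requires Δl = ±1, so l_f ∈ {1, 3}; with 0 ≤ l_f ≤ n_f−1 = 7, the allowed l_f values are {1, 3}.
For l_f = 1: m_f ∈ {m_i−1, m_i, m_i+1} ∩ [−1, 1] = {-1, 0} → 2 states.
For l_f = 3: m_f ∈ {m_i−1, m_i, m_i+1} ∩ [−3, 3] = {-2, -1, 0} → 3 states.
Total: 5.

5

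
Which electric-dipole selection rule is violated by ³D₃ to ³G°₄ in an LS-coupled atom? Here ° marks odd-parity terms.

ΔL = 0, ±1 (not L=0↔0): L: 2 → 4, ΔL = +2 — fails.
Parity must change: even → odd — passes.
ΔS = 0: S: 1 → 1 — passes.
ΔJ = 0, ±1 (not J=0↔0): J: 3 → 4, ΔJ = +1 — passes.

the ΔL = 0, ±1 rule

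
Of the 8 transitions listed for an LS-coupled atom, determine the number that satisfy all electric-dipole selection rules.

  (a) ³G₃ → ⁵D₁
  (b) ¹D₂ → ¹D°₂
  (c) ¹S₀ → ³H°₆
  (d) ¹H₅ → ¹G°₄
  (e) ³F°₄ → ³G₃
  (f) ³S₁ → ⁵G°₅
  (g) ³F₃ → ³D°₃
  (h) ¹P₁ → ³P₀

4

(a) forbidden (parity, ΔS, ΔL, ΔJ fail)
(b) allowed
(c) forbidden (ΔS, ΔL, ΔJ fail)
(d) allowed
(e) allowed
(f) forbidden (ΔS, ΔL, ΔJ fail)
(g) allowed
(h) forbidden (parity, ΔS fail)
Total allowed: 4 of 8.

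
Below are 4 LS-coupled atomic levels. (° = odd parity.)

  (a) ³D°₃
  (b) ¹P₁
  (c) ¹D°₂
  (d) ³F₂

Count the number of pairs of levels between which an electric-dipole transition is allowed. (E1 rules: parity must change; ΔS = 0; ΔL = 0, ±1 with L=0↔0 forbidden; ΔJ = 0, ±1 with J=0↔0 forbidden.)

2

(a)–(b): forbidden (ΔS, ΔJ).
(a)–(c): forbidden (parity, ΔS).
(a)–(d): allowed.
(b)–(c): allowed.
(b)–(d): forbidden (parity, ΔS, ΔL).
(c)–(d): forbidden (ΔS).
Allowed pairs: 2 of 6.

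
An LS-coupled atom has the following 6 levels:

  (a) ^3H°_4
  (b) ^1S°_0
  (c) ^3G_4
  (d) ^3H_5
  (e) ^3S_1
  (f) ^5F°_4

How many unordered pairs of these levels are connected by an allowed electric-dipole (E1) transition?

(a)–(b): forbidden (parity, ΔS, ΔL, ΔJ).
(a)–(c): allowed.
(a)–(d): allowed.
(a)–(e): forbidden (ΔL, ΔJ).
(a)–(f): forbidden (parity, ΔS, ΔL).
(b)–(c): forbidden (ΔS, ΔL, ΔJ).
(b)–(d): forbidden (ΔS, ΔL, ΔJ).
(b)–(e): forbidden (ΔS, ΔL).
(b)–(f): forbidden (parity, ΔS, ΔL, ΔJ).
(c)–(d): forbidden (parity).
(c)–(e): forbidden (parity, ΔL, ΔJ).
(c)–(f): forbidden (ΔS).
(d)–(e): forbidden (parity, ΔL, ΔJ).
(d)–(f): forbidden (ΔS, ΔL).
(e)–(f): forbidden (ΔS, ΔL, ΔJ).
Allowed pairs: 2 of 15.

2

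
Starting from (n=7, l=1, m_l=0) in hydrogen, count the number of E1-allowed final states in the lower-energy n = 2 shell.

1

E1 requires Δl = ±1, so l_f ∈ {0, 2}; with 0 ≤ l_f ≤ n_f−1 = 1, the allowed l_f values are {0}.
For l_f = 0: m_f ∈ {m_i−1, m_i, m_i+1} ∩ [−0, 0] = {0} → 1 state.
Total: 1.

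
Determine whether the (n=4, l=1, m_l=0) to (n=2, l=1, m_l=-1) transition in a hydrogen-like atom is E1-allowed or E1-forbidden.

l: 1 → 1 (Δl = +0). Δl = ±1 fails.
m_l: 0 → -1 (Δm_l = -1). |Δm_l| ≤ 1 ok.
The transition is electric-dipole forbidden.

forbidden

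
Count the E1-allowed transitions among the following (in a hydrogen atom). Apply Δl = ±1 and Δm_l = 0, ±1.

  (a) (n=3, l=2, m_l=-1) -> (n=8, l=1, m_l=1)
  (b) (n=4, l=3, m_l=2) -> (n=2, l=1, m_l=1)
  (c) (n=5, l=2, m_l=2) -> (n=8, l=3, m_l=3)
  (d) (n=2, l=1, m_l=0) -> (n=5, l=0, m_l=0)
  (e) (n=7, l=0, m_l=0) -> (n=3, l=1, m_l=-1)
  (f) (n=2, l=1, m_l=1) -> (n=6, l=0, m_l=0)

(a) forbidden — Δm_l = +2 (E1 requires Δm_l = 0, ±1)
(b) forbidden — Δl = -2 (E1 requires Δl = ±1)
(c) allowed
(d) allowed
(e) allowed
(f) allowed
Total allowed: 4 of 6.

4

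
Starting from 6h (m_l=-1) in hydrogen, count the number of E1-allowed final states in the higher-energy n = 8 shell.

6

E1 requires Δl = ±1, so l_f ∈ {4, 6}; with 0 ≤ l_f ≤ n_f−1 = 7, the allowed l_f values are {4, 6}.
For l_f = 4: m_f ∈ {m_i−1, m_i, m_i+1} ∩ [−4, 4] = {-2, -1, 0} → 3 states.
For l_f = 6: m_f ∈ {m_i−1, m_i, m_i+1} ∩ [−6, 6] = {-2, -1, 0} → 3 states.
Total: 6.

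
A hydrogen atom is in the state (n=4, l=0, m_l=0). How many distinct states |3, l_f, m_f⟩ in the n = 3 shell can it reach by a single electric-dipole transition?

E1 requires Δl = ±1, so l_f ∈ {-1, 1}; with 0 ≤ l_f ≤ n_f−1 = 2, the allowed l_f values are {1}.
For l_f = 1: m_f ∈ {m_i−1, m_i, m_i+1} ∩ [−1, 1] = {-1, 0, 1} → 3 states.
Total: 3.

3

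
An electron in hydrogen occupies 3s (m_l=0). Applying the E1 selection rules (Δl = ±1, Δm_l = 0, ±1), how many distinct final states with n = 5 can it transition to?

3

E1 requires Δl = ±1, so l_f ∈ {-1, 1}; with 0 ≤ l_f ≤ n_f−1 = 4, the allowed l_f values are {1}.
For l_f = 1: m_f ∈ {m_i−1, m_i, m_i+1} ∩ [−1, 1] = {-1, 0, 1} → 3 states.
Total: 3.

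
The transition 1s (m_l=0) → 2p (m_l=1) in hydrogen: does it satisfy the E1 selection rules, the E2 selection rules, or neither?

E1

Δl = 1 − 0 = +1; l_i + l_f = 1.
Δm_l = +1.
E1 (Δl = ±1, |Δm_l| ≤ 1): satisfied.
E2 (Δl = 0,±2, l_i+l_f ≥ 2, |Δm_l| ≤ 2): not satisfied.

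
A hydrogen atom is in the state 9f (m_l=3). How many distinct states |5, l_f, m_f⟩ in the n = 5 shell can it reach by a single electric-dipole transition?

E1 requires Δl = ±1, so l_f ∈ {2, 4}; with 0 ≤ l_f ≤ n_f−1 = 4, the allowed l_f values are {2, 4}.
For l_f = 2: m_f ∈ {m_i−1, m_i, m_i+1} ∩ [−2, 2] = {2} → 1 state.
For l_f = 4: m_f ∈ {m_i−1, m_i, m_i+1} ∩ [−4, 4] = {2, 3, 4} → 3 states.
Total: 4.

4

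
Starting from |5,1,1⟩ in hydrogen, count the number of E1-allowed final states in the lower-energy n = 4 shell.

4

E1 requires Δl = ±1, so l_f ∈ {0, 2}; with 0 ≤ l_f ≤ n_f−1 = 3, the allowed l_f values are {0, 2}.
For l_f = 0: m_f ∈ {m_i−1, m_i, m_i+1} ∩ [−0, 0] = {0} → 1 state.
For l_f = 2: m_f ∈ {m_i−1, m_i, m_i+1} ∩ [−2, 2] = {0, 1, 2} → 3 states.
Total: 4.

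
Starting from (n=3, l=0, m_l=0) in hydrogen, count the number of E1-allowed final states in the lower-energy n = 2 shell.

3

E1 requires Δl = ±1, so l_f ∈ {-1, 1}; with 0 ≤ l_f ≤ n_f−1 = 1, the allowed l_f values are {1}.
For l_f = 1: m_f ∈ {m_i−1, m_i, m_i+1} ∩ [−1, 1] = {-1, 0, 1} → 3 states.
Total: 3.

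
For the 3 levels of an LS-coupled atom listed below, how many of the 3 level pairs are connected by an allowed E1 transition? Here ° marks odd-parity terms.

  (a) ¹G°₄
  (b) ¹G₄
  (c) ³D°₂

1

(a)–(b): allowed.
(a)–(c): forbidden (parity, ΔS, ΔL, ΔJ).
(b)–(c): forbidden (ΔS, ΔL, ΔJ).
Allowed pairs: 1 of 3.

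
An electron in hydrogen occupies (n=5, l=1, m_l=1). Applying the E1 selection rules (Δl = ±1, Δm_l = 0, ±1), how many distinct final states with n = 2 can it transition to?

E1 requires Δl = ±1, so l_f ∈ {0, 2}; with 0 ≤ l_f ≤ n_f−1 = 1, the allowed l_f values are {0}.
For l_f = 0: m_f ∈ {m_i−1, m_i, m_i+1} ∩ [−0, 0] = {0} → 1 state.
Total: 1.

1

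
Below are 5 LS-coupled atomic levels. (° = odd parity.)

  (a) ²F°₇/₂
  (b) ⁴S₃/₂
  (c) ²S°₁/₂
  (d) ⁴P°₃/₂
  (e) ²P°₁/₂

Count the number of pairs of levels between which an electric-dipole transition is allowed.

1

(a)–(b): forbidden (ΔS, ΔL, ΔJ).
(a)–(c): forbidden (parity, ΔL, ΔJ).
(a)–(d): forbidden (parity, ΔS, ΔL, ΔJ).
(a)–(e): forbidden (parity, ΔL, ΔJ).
(b)–(c): forbidden (ΔS, ΔL).
(b)–(d): allowed.
(b)–(e): forbidden (ΔS).
(c)–(d): forbidden (parity, ΔS).
(c)–(e): forbidden (parity).
(d)–(e): forbidden (parity, ΔS).
Allowed pairs: 1 of 10.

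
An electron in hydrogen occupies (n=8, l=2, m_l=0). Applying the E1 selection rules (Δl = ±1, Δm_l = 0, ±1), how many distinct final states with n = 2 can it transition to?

3

E1 requires Δl = ±1, so l_f ∈ {1, 3}; with 0 ≤ l_f ≤ n_f−1 = 1, the allowed l_f values are {1}.
For l_f = 1: m_f ∈ {m_i−1, m_i, m_i+1} ∩ [−1, 1] = {-1, 0, 1} → 3 states.
Total: 3.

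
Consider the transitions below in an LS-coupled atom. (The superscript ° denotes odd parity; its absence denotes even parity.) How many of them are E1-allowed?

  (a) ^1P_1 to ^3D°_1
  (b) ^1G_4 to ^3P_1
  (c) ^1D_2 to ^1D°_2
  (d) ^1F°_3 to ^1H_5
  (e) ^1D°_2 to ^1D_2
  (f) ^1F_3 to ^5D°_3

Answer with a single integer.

(a) forbidden (ΔS fails)
(b) forbidden (parity, ΔS, ΔL, ΔJ fail)
(c) allowed
(d) forbidden (ΔL, ΔJ fail)
(e) allowed
(f) forbidden (ΔS fails)
Total allowed: 2 of 6.

2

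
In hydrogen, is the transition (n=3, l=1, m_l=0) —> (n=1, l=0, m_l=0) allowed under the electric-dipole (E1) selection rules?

Δl = 0 − 1 = -1; the E1 rule Δl = ±1 is passes.
Δm_l = 0 − (0) = +0. E1 requires Δm_l = 0, ±1: passes.
All E1 selection rules are satisfied.

allowed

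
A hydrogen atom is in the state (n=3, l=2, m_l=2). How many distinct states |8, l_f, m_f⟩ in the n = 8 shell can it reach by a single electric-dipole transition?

E1 requires Δl = ±1, so l_f ∈ {1, 3}; with 0 ≤ l_f ≤ n_f−1 = 7, the allowed l_f values are {1, 3}.
For l_f = 1: m_f ∈ {m_i−1, m_i, m_i+1} ∩ [−1, 1] = {1} → 1 state.
For l_f = 3: m_f ∈ {m_i−1, m_i, m_i+1} ∩ [−3, 3] = {1, 2, 3} → 3 states.
Total: 4.

4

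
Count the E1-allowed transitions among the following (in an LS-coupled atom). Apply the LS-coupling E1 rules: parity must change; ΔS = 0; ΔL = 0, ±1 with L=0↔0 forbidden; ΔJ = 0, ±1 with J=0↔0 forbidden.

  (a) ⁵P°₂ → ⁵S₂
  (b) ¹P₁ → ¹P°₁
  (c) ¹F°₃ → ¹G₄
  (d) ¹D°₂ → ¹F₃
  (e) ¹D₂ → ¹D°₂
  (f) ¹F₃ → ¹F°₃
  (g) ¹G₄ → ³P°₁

6

(a) allowed
(b) allowed
(c) allowed
(d) allowed
(e) allowed
(f) allowed
(g) forbidden (ΔS, ΔL, ΔJ fail)
Total allowed: 6 of 7.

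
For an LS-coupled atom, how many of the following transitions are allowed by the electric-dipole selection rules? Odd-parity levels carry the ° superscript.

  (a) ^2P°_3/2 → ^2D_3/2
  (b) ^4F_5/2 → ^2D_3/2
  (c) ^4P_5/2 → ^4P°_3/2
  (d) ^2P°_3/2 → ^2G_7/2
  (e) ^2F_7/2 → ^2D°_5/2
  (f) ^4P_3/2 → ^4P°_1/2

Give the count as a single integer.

(a) allowed
(b) forbidden (parity, ΔS fail)
(c) allowed
(d) forbidden (ΔL, ΔJ fail)
(e) allowed
(f) allowed
Total allowed: 4 of 6.

4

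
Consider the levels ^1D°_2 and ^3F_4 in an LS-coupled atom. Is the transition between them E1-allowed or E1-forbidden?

Parity must change: odd → even — ok.
ΔJ = 0, ±1 (not J=0↔0): J: 2 → 4, ΔJ = +2 — fails.
ΔS = 0: S: 0 → 1 — fails.
ΔL = 0, ±1 (not L=0↔0): L: 2 → 3, ΔL = +1 — ok.
Rule(s) violated: ΔS, ΔJ.

forbidden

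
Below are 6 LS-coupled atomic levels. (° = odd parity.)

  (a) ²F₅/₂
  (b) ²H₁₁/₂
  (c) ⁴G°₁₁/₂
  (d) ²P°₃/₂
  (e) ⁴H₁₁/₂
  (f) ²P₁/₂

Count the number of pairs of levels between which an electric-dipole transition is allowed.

(a)–(b): forbidden (parity, ΔL, ΔJ).
(a)–(c): forbidden (ΔS, ΔJ).
(a)–(d): forbidden (ΔL).
(a)–(e): forbidden (parity, ΔS, ΔL, ΔJ).
(a)–(f): forbidden (parity, ΔL, ΔJ).
(b)–(c): forbidden (ΔS).
(b)–(d): forbidden (ΔL, ΔJ).
(b)–(e): forbidden (parity, ΔS).
(b)–(f): forbidden (parity, ΔL, ΔJ).
(c)–(d): forbidden (parity, ΔS, ΔL, ΔJ).
(c)–(e): allowed.
(c)–(f): forbidden (ΔS, ΔL, ΔJ).
(d)–(e): forbidden (ΔS, ΔL, ΔJ).
(d)–(f): allowed.
(e)–(f): forbidden (parity, ΔS, ΔL, ΔJ).
Allowed pairs: 2 of 15.

2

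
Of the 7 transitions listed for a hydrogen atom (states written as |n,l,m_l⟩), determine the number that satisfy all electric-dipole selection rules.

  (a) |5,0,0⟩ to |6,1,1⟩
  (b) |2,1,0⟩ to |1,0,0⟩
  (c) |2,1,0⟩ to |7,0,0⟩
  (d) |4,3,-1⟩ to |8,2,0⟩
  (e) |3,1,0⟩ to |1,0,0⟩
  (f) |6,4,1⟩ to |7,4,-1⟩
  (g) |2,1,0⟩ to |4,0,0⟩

(a) allowed
(b) allowed
(c) allowed
(d) allowed
(e) allowed
(f) forbidden — Δl = +0 (E1 requires Δl = ±1); Δm_l = -2 (E1 requires Δm_l = 0, ±1)
(g) allowed
Total allowed: 6 of 7.

6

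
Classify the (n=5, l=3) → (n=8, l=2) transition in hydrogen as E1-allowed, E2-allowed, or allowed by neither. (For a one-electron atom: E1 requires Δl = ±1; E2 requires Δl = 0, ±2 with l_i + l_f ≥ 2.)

E1

Δl = 2 − 3 = -1; l_i + l_f = 5.
E1 (Δl = ±1): satisfied.
E2 (Δl = 0,±2, l_i+l_f ≥ 2): not satisfied.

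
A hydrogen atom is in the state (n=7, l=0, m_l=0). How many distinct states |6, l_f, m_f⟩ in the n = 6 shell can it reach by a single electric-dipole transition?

3

E1 requires Δl = ±1, so l_f ∈ {-1, 1}; with 0 ≤ l_f ≤ n_f−1 = 5, the allowed l_f values are {1}.
For l_f = 1: m_f ∈ {m_i−1, m_i, m_i+1} ∩ [−1, 1] = {-1, 0, 1} → 3 states.
Total: 3.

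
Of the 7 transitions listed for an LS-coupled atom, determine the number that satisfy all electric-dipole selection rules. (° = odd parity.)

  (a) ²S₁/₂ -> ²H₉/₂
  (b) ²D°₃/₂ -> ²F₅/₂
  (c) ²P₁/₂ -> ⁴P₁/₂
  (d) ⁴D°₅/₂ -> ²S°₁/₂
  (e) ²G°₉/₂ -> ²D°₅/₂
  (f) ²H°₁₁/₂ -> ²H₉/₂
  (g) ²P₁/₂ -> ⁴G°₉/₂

2

(a) forbidden (parity, ΔL, ΔJ fail)
(b) allowed
(c) forbidden (parity, ΔS fail)
(d) forbidden (parity, ΔS, ΔL, ΔJ fail)
(e) forbidden (parity, ΔL, ΔJ fail)
(f) allowed
(g) forbidden (ΔS, ΔL, ΔJ fail)
Total allowed: 2 of 7.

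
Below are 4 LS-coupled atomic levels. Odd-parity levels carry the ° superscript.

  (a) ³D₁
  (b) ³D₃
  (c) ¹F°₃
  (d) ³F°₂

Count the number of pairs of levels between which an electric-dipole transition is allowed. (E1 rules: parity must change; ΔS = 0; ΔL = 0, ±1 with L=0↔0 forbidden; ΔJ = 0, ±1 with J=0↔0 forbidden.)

(a)–(b): forbidden (parity, ΔJ).
(a)–(c): forbidden (ΔS, ΔJ).
(a)–(d): allowed.
(b)–(c): forbidden (ΔS).
(b)–(d): allowed.
(c)–(d): forbidden (parity, ΔS).
Allowed pairs: 2 of 6.

2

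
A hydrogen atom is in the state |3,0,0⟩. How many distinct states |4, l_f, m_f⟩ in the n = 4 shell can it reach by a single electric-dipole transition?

E1 requires Δl = ±1, so l_f ∈ {-1, 1}; with 0 ≤ l_f ≤ n_f−1 = 3, the allowed l_f values are {1}.
For l_f = 1: m_f ∈ {m_i−1, m_i, m_i+1} ∩ [−1, 1] = {-1, 0, 1} → 3 states.
Total: 3.

3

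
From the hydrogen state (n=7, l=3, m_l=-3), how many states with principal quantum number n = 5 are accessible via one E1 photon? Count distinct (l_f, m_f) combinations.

E1 requires Δl = ±1, so l_f ∈ {2, 4}; with 0 ≤ l_f ≤ n_f−1 = 4, the allowed l_f values are {2, 4}.
For l_f = 2: m_f ∈ {m_i−1, m_i, m_i+1} ∩ [−2, 2] = {-2} → 1 state.
For l_f = 4: m_f ∈ {m_i−1, m_i, m_i+1} ∩ [−4, 4] = {-4, -3, -2} → 3 states.
Total: 4.

4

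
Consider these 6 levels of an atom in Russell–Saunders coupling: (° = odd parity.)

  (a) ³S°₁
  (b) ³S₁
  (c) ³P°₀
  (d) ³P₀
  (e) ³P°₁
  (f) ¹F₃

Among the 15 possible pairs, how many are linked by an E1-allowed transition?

4

(a)–(b): forbidden (ΔL).
(a)–(c): forbidden (parity).
(a)–(d): allowed.
(a)–(e): forbidden (parity).
(a)–(f): forbidden (ΔS, ΔL, ΔJ).
(b)–(c): allowed.
(b)–(d): forbidden (parity).
(b)–(e): allowed.
(b)–(f): forbidden (parity, ΔS, ΔL, ΔJ).
(c)–(d): forbidden (ΔJ).
(c)–(e): forbidden (parity).
(c)–(f): forbidden (ΔS, ΔL, ΔJ).
(d)–(e): allowed.
(d)–(f): forbidden (parity, ΔS, ΔL, ΔJ).
(e)–(f): forbidden (ΔS, ΔL, ΔJ).
Allowed pairs: 4 of 15.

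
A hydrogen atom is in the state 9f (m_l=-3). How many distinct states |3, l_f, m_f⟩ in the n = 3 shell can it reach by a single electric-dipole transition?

1

E1 requires Δl = ±1, so l_f ∈ {2, 4}; with 0 ≤ l_f ≤ n_f−1 = 2, the allowed l_f values are {2}.
For l_f = 2: m_f ∈ {m_i−1, m_i, m_i+1} ∩ [−2, 2] = {-2} → 1 state.
Total: 1.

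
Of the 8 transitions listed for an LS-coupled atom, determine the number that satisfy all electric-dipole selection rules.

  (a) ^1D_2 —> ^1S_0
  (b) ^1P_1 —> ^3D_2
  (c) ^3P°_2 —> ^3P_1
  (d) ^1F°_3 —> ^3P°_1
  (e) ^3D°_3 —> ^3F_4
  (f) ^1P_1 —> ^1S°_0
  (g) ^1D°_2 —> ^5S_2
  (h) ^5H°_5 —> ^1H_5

(a) forbidden (parity, ΔL, ΔJ fail)
(b) forbidden (parity, ΔS fail)
(c) allowed
(d) forbidden (parity, ΔS, ΔL, ΔJ fail)
(e) allowed
(f) allowed
(g) forbidden (ΔS, ΔL fail)
(h) forbidden (ΔS fails)
Total allowed: 3 of 8.

3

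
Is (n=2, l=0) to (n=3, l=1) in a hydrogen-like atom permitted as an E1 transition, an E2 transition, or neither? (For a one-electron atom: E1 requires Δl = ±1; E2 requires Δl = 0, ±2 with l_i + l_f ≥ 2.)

E1

Δl = 1 − 0 = +1; l_i + l_f = 1.
E1 (Δl = ±1): satisfied.
E2 (Δl = 0,±2, l_i+l_f ≥ 2): not satisfied.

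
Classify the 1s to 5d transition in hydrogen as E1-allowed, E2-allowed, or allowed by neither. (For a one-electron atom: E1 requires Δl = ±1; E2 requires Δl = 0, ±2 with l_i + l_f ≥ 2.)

E2

Δl = 2 − 0 = +2; l_i + l_f = 2.
E1 (Δl = ±1): not satisfied.
E2 (Δl = 0,±2, l_i+l_f ≥ 2): satisfied.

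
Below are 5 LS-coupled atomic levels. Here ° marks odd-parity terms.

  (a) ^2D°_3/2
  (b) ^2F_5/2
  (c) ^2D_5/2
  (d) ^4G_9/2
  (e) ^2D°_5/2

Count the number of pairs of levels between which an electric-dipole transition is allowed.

(a)–(b): allowed.
(a)–(c): allowed.
(a)–(d): forbidden (ΔS, ΔL, ΔJ).
(a)–(e): forbidden (parity).
(b)–(c): forbidden (parity).
(b)–(d): forbidden (parity, ΔS, ΔJ).
(b)–(e): allowed.
(c)–(d): forbidden (parity, ΔS, ΔL, ΔJ).
(c)–(e): allowed.
(d)–(e): forbidden (ΔS, ΔL, ΔJ).
Allowed pairs: 4 of 10.

4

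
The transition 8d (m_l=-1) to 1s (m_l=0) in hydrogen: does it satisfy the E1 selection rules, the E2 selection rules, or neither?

Δl = 0 − 2 = -2; l_i + l_f = 2.
Δm_l = +1.
E1 (Δl = ±1, |Δm_l| ≤ 1): not satisfied.
E2 (Δl = 0,±2, l_i+l_f ≥ 2, |Δm_l| ≤ 2): satisfied.

E2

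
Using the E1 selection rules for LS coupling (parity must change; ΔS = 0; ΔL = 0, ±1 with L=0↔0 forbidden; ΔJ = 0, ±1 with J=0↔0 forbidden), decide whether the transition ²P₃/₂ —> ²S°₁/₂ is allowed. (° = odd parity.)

Parity must change: even → odd — ✓.
ΔL = 0, ±1 (not L=0↔0): L: 1 → 0, ΔL = -1 — ✓.
ΔJ = 0, ±1 (not J=0↔0): J: 3/2 → 1/2, ΔJ = -1 — ✓.
ΔS = 0: S: 1/2 → 1/2 — ✓.
All four E1 rules are satisfied.

allowed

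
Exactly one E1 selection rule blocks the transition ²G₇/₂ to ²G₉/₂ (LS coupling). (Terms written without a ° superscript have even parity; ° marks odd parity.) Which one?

Initial level: S=1/2, L=4, J=7/2, parity even. Final level: S=1/2, L=4, J=9/2, parity even.
Parity must change: even → even — violated.
ΔS = 0: S: 1/2 → 1/2 — satisfied.
ΔL = 0, ±1 (not L=0↔0): L: 4 → 4, ΔL = +0 — satisfied.
ΔJ = 0, ±1 (not J=0↔0): J: 7/2 → 9/2, ΔJ = +1 — satisfied.

parity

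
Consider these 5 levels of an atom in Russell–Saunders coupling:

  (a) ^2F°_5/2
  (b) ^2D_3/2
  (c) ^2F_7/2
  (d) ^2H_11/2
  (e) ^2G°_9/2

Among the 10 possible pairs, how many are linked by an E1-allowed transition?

4

(a)–(b): allowed.
(a)–(c): allowed.
(a)–(d): forbidden (ΔL, ΔJ).
(a)–(e): forbidden (parity, ΔJ).
(b)–(c): forbidden (parity, ΔJ).
(b)–(d): forbidden (parity, ΔL, ΔJ).
(b)–(e): forbidden (ΔL, ΔJ).
(c)–(d): forbidden (parity, ΔL, ΔJ).
(c)–(e): allowed.
(d)–(e): allowed.
Allowed pairs: 4 of 10.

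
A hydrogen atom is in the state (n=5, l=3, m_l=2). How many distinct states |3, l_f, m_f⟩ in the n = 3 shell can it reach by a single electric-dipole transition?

E1 requires Δl = ±1, so l_f ∈ {2, 4}; with 0 ≤ l_f ≤ n_f−1 = 2, the allowed l_f values are {2}.
For l_f = 2: m_f ∈ {m_i−1, m_i, m_i+1} ∩ [−2, 2] = {1, 2} → 2 states.
Total: 2.

2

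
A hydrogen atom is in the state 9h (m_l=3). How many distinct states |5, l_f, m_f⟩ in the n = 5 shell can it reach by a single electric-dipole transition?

E1 requires Δl = ±1, so l_f ∈ {4, 6}; with 0 ≤ l_f ≤ n_f−1 = 4, the allowed l_f values are {4}.
For l_f = 4: m_f ∈ {m_i−1, m_i, m_i+1} ∩ [−4, 4] = {2, 3, 4} → 3 states.
Total: 3.

3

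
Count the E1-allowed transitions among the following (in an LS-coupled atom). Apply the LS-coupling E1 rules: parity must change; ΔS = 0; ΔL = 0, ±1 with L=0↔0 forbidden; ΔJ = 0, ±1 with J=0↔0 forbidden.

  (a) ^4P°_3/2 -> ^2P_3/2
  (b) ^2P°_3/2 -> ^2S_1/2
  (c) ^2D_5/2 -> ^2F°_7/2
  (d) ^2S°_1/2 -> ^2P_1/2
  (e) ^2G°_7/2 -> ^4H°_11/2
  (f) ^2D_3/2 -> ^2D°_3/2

4

(a) forbidden (ΔS fails)
(b) allowed
(c) allowed
(d) allowed
(e) forbidden (parity, ΔS, ΔJ fail)
(f) allowed
Total allowed: 4 of 6.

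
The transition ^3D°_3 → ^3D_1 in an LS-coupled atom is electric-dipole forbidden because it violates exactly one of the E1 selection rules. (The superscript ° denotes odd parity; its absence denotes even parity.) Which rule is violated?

the ΔJ = 0, ±1 rule

Reading off the term symbols: S 1→1, L 2→2, J 3→1, parity odd→even.
Parity must change: odd → even — passes.
ΔS = 0: S: 1 → 1 — passes.
ΔL = 0, ±1 (not L=0↔0): L: 2 → 2, ΔL = +0 — passes.
ΔJ = 0, ±1 (not J=0↔0): J: 3 → 1, ΔJ = -2 — fails.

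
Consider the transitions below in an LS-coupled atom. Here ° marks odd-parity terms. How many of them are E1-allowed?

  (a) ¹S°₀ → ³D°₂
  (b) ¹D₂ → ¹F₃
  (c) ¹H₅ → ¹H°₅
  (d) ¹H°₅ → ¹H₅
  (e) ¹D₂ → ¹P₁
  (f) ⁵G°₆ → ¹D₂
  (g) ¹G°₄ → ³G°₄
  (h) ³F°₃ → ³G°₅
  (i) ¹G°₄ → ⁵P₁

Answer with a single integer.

(a) forbidden (parity, ΔS, ΔL, ΔJ fail)
(b) forbidden (parity fails)
(c) allowed
(d) allowed
(e) forbidden (parity fails)
(f) forbidden (ΔS, ΔL, ΔJ fail)
(g) forbidden (parity, ΔS fail)
(h) forbidden (parity, ΔJ fail)
(i) forbidden (ΔS, ΔL, ΔJ fail)
Total allowed: 2 of 9.

2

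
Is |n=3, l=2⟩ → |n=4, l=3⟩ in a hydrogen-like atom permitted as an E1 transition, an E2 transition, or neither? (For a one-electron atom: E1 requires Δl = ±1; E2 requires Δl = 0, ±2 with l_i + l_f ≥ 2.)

Δl = 3 − 2 = +1; l_i + l_f = 5.
E1 (Δl = ±1): satisfied.
E2 (Δl = 0,±2, l_i+l_f ≥ 2): not satisfied.

E1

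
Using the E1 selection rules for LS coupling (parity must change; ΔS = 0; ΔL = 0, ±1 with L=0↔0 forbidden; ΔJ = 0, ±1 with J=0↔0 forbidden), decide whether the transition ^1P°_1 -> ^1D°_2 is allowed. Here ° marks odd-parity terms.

forbidden

Reading off the term symbols: S 0→0, L 1→2, J 1→2, parity odd→odd.
ΔS = 0: S: 0 → 0 — ok.
Parity must change: odd → odd — fails.
ΔL = 0, ±1 (not L=0↔0): L: 1 → 2, ΔL = +1 — ok.
ΔJ = 0, ±1 (not J=0↔0): J: 1 → 2, ΔJ = +1 — ok.
Rule(s) violated: parity.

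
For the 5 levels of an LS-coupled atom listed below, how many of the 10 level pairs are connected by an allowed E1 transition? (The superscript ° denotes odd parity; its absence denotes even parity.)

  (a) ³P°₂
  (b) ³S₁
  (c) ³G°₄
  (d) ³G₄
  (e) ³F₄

3

(a)–(b): allowed.
(a)–(c): forbidden (parity, ΔL, ΔJ).
(a)–(d): forbidden (ΔL, ΔJ).
(a)–(e): forbidden (ΔL, ΔJ).
(b)–(c): forbidden (ΔL, ΔJ).
(b)–(d): forbidden (parity, ΔL, ΔJ).
(b)–(e): forbidden (parity, ΔL, ΔJ).
(c)–(d): allowed.
(c)–(e): allowed.
(d)–(e): forbidden (parity).
Allowed pairs: 3 of 10.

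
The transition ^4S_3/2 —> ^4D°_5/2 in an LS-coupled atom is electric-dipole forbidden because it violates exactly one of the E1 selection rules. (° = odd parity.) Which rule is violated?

the ΔL = 0, ±1 rule

Initial level: S=3/2, L=0, J=3/2, parity even. Final level: S=3/2, L=2, J=5/2, parity odd.
ΔS = 0: S: 3/2 → 3/2 — satisfied.
Parity must change: even → odd — satisfied.
ΔL = 0, ±1 (not L=0↔0): L: 0 → 2, ΔL = +2 — violated.
ΔJ = 0, ±1 (not J=0↔0): J: 3/2 → 5/2, ΔJ = +1 — satisfied.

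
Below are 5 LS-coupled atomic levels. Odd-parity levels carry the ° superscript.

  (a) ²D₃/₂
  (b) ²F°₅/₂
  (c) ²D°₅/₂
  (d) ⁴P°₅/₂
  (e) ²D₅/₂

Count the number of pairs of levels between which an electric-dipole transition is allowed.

(a)–(b): allowed.
(a)–(c): allowed.
(a)–(d): forbidden (ΔS).
(a)–(e): forbidden (parity).
(b)–(c): forbidden (parity).
(b)–(d): forbidden (parity, ΔS, ΔL).
(b)–(e): allowed.
(c)–(d): forbidden (parity, ΔS).
(c)–(e): allowed.
(d)–(e): forbidden (ΔS).
Allowed pairs: 4 of 10.

4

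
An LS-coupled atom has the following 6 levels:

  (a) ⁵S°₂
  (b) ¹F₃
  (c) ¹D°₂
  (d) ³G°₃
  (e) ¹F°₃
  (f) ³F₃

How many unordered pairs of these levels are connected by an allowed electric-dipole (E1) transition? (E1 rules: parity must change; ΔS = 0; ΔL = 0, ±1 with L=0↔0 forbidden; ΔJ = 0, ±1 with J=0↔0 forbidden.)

(a)–(b): forbidden (ΔS, ΔL).
(a)–(c): forbidden (parity, ΔS, ΔL).
(a)–(d): forbidden (parity, ΔS, ΔL).
(a)–(e): forbidden (parity, ΔS, ΔL).
(a)–(f): forbidden (ΔS, ΔL).
(b)–(c): allowed.
(b)–(d): forbidden (ΔS).
(b)–(e): allowed.
(b)–(f): forbidden (parity, ΔS).
(c)–(d): forbidden (parity, ΔS, ΔL).
(c)–(e): forbidden (parity).
(c)–(f): forbidden (ΔS).
(d)–(e): forbidden (parity, ΔS).
(d)–(f): allowed.
(e)–(f): forbidden (ΔS).
Allowed pairs: 3 of 15.

3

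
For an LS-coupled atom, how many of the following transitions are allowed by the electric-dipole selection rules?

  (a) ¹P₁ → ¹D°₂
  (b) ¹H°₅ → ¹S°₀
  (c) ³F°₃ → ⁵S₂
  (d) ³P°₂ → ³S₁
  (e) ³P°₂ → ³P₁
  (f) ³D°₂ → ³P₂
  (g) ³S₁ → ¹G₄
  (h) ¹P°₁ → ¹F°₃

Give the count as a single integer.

4

(a) allowed
(b) forbidden (parity, ΔL, ΔJ fail)
(c) forbidden (ΔS, ΔL fail)
(d) allowed
(e) allowed
(f) allowed
(g) forbidden (parity, ΔS, ΔL, ΔJ fail)
(h) forbidden (parity, ΔL, ΔJ fail)
Total allowed: 4 of 8.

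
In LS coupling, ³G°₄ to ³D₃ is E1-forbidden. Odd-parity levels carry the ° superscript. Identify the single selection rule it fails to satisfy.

the ΔL = 0, ±1 rule

Reading off the term symbols: S 1→1, L 4→2, J 4→3, parity odd→even.
ΔS = 0: S: 1 → 1 — ✓.
ΔL = 0, ±1 (not L=0↔0): L: 4 → 2, ΔL = -2 — ✗.
ΔJ = 0, ±1 (not J=0↔0): J: 4 → 3, ΔJ = -1 — ✓.
Parity must change: odd → even — ✓.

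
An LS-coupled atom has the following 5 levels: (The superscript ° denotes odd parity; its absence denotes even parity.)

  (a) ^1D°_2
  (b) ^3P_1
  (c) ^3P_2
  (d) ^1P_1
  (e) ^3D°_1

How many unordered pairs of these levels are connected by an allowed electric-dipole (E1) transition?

3

(a)–(b): forbidden (ΔS).
(a)–(c): forbidden (ΔS).
(a)–(d): allowed.
(a)–(e): forbidden (parity, ΔS).
(b)–(c): forbidden (parity).
(b)–(d): forbidden (parity, ΔS).
(b)–(e): allowed.
(c)–(d): forbidden (parity, ΔS).
(c)–(e): allowed.
(d)–(e): forbidden (ΔS).
Allowed pairs: 3 of 10.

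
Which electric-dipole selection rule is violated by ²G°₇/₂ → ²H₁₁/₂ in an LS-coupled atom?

the ΔJ = 0, ±1 rule

Reading off the term symbols: S 1/2→1/2, L 4→5, J 7/2→11/2, parity odd→even.
ΔJ = 0, ±1 (not J=0↔0): J: 7/2 → 11/2, ΔJ = +2 — violated.
ΔL = 0, ±1 (not L=0↔0): L: 4 → 5, ΔL = +1 — satisfied.
Parity must change: odd → even — satisfied.
ΔS = 0: S: 1/2 → 1/2 — satisfied.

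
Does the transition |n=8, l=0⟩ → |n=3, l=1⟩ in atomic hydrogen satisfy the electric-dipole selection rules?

Δl = 1 − 0 = +1; the E1 rule Δl = ±1 is ok.
All E1 selection rules are satisfied.

allowed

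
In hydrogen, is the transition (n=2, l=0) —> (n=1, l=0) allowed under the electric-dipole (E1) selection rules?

l: 0 → 0 (Δl = +0). Δl = ±1 ✗.
The transition is electric-dipole forbidden.

forbidden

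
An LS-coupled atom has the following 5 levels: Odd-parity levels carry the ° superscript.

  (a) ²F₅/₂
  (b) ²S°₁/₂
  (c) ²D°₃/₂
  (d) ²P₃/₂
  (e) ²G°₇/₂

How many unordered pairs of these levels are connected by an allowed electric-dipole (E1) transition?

4

(a)–(b): forbidden (ΔL, ΔJ).
(a)–(c): allowed.
(a)–(d): forbidden (parity, ΔL).
(a)–(e): allowed.
(b)–(c): forbidden (parity, ΔL).
(b)–(d): allowed.
(b)–(e): forbidden (parity, ΔL, ΔJ).
(c)–(d): allowed.
(c)–(e): forbidden (parity, ΔL, ΔJ).
(d)–(e): forbidden (ΔL, ΔJ).
Allowed pairs: 4 of 10.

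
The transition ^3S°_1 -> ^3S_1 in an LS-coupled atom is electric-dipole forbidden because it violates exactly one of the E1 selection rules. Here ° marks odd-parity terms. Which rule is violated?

Reading off the term symbols: S 1→1, L 0→0, J 1→1, parity odd→even.
ΔS = 0: S: 1 → 1 — ok.
ΔJ = 0, ±1 (not J=0↔0): J: 1 → 1, ΔJ = +0 — ok.
Parity must change: odd → even — ok.
ΔL = 0, ±1 (not L=0↔0): L: 0 → 0, ΔL = +0 — fails.

the L=0 ↔ L=0 exclusion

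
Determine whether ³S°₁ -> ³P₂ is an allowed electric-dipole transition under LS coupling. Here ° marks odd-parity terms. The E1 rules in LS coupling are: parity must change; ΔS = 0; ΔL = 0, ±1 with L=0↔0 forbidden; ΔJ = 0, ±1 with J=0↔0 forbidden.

allowed

Reading off the term symbols: S 1→1, L 0→1, J 1→2, parity odd→even.
Parity must change: odd → even — ✓.
ΔS = 0: S: 1 → 1 — ✓.
ΔL = 0, ±1 (not L=0↔0): L: 0 → 1, ΔL = +1 — ✓.
ΔJ = 0, ±1 (not J=0↔0): J: 1 → 2, ΔJ = +1 — ✓.
All four E1 rules are satisfied.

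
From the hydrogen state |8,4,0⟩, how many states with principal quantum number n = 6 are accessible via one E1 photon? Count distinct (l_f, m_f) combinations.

6

E1 requires Δl = ±1, so l_f ∈ {3, 5}; with 0 ≤ l_f ≤ n_f−1 = 5, the allowed l_f values are {3, 5}.
For l_f = 3: m_f ∈ {m_i−1, m_i, m_i+1} ∩ [−3, 3] = {-1, 0, 1} → 3 states.
For l_f = 5: m_f ∈ {m_i−1, m_i, m_i+1} ∩ [−5, 5] = {-1, 0, 1} → 3 states.
Total: 6.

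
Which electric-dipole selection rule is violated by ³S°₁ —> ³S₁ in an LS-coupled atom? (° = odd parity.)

the L=0 ↔ L=0 exclusion

Parity must change: odd → even — ✓.
ΔS = 0: S: 1 → 1 — ✓.
ΔL = 0, ±1 (not L=0↔0): L: 0 → 0, ΔL = +0 — ✗.
ΔJ = 0, ±1 (not J=0↔0): J: 1 → 1, ΔJ = +0 — ✓.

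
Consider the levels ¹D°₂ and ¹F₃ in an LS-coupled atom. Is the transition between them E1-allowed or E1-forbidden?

Reading off the term symbols: S 0→0, L 2→3, J 2→3, parity odd→even.
Parity must change: odd → even — satisfied.
ΔS = 0: S: 0 → 0 — satisfied.
ΔL = 0, ±1 (not L=0↔0): L: 2 → 3, ΔL = +1 — satisfied.
ΔJ = 0, ±1 (not J=0↔0): J: 2 → 3, ΔJ = +1 — satisfied.
All four E1 rules are satisfied.

allowed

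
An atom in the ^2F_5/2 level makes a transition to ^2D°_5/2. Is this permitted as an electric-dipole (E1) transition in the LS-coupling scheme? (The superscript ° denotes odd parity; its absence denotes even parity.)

allowed

Parity must change: even → odd — ✓.
ΔS = 0: S: 1/2 → 1/2 — ✓.
ΔL = 0, ±1 (not L=0↔0): L: 3 → 2, ΔL = -1 — ✓.
ΔJ = 0, ±1 (not J=0↔0): J: 5/2 → 5/2, ΔJ = +0 — ✓.
All four E1 rules are satisfied.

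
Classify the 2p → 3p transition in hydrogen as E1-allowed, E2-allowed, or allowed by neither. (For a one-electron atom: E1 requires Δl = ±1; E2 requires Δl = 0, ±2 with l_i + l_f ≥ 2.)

E2

Δl = 1 − 1 = +0; l_i + l_f = 2.
E1 (Δl = ±1): not satisfied.
E2 (Δl = 0,±2, l_i+l_f ≥ 2): satisfied.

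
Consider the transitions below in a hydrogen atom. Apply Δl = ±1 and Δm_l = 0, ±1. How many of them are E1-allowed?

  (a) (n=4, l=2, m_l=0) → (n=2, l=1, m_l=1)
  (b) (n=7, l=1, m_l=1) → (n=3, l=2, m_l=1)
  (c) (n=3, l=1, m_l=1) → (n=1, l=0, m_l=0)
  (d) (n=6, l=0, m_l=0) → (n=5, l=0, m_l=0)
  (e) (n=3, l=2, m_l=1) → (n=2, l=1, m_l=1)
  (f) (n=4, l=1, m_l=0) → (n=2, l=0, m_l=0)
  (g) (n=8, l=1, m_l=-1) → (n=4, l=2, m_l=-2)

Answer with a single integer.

6

(a) allowed
(b) allowed
(c) allowed
(d) forbidden — Δl = +0 (E1 requires Δl = ±1)
(e) allowed
(f) allowed
(g) allowed
Total allowed: 6 of 7.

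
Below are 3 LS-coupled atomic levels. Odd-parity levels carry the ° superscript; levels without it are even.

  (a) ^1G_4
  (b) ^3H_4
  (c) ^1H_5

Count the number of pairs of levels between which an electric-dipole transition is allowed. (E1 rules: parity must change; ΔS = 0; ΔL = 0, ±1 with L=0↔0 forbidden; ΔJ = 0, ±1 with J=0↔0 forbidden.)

(a)–(b): forbidden (parity, ΔS).
(a)–(c): forbidden (parity).
(b)–(c): forbidden (parity, ΔS).
Allowed pairs: 0 of 3.

0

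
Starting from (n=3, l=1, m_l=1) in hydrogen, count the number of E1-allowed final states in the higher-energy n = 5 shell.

4

E1 requires Δl = ±1, so l_f ∈ {0, 2}; with 0 ≤ l_f ≤ n_f−1 = 4, the allowed l_f values are {0, 2}.
For l_f = 0: m_f ∈ {m_i−1, m_i, m_i+1} ∩ [−0, 0] = {0} → 1 state.
For l_f = 2: m_f ∈ {m_i−1, m_i, m_i+1} ∩ [−2, 2] = {0, 1, 2} → 3 states.
Total: 4.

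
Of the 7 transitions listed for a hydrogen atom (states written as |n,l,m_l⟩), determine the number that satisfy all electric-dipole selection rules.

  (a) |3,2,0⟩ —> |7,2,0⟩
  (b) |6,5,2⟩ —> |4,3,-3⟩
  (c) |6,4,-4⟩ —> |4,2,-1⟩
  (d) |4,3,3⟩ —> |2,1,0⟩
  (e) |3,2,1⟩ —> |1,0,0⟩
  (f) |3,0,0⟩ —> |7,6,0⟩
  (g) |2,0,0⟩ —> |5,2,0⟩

(a) forbidden — Δl = +0 (E1 requires Δl = ±1)
(b) forbidden — Δl = -2 (E1 requires Δl = ±1); Δm_l = -5 (E1 requires Δm_l = 0, ±1)
(c) forbidden — Δl = -2 (E1 requires Δl = ±1); Δm_l = +3 (E1 requires Δm_l = 0, ±1)
(d) forbidden — Δl = -2 (E1 requires Δl = ±1); Δm_l = -3 (E1 requires Δm_l = 0, ±1)
(e) forbidden — Δl = -2 (E1 requires Δl = ±1)
(f) forbidden — Δl = +6 (E1 requires Δl = ±1)
(g) forbidden — Δl = +2 (E1 requires Δl = ±1)
Total allowed: 0 of 7.

0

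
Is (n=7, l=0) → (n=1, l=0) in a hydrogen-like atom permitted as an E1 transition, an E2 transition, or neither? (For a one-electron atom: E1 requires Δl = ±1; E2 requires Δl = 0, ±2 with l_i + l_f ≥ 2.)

Δl = 0 − 0 = +0; l_i + l_f = 0.
E1 (Δl = ±1): not satisfied.
E2 (Δl = 0,±2, l_i+l_f ≥ 2): not satisfied.

neither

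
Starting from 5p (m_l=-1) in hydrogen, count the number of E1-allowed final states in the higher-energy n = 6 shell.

4

E1 requires Δl = ±1, so l_f ∈ {0, 2}; with 0 ≤ l_f ≤ n_f−1 = 5, the allowed l_f values are {0, 2}.
For l_f = 0: m_f ∈ {m_i−1, m_i, m_i+1} ∩ [−0, 0] = {0} → 1 state.
For l_f = 2: m_f ∈ {m_i−1, m_i, m_i+1} ∩ [−2, 2] = {-2, -1, 0} → 3 states.
Total: 4.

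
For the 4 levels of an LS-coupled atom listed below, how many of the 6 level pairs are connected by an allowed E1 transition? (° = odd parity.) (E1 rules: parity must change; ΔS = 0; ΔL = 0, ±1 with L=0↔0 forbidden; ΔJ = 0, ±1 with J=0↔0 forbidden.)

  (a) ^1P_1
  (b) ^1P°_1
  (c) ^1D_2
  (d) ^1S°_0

3

(a)–(b): allowed.
(a)–(c): forbidden (parity).
(a)–(d): allowed.
(b)–(c): allowed.
(b)–(d): forbidden (parity).
(c)–(d): forbidden (ΔL, ΔJ).
Allowed pairs: 3 of 6.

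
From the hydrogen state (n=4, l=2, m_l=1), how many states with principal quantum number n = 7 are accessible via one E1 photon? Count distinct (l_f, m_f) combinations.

5

E1 requires Δl = ±1, so l_f ∈ {1, 3}; with 0 ≤ l_f ≤ n_f−1 = 6, the allowed l_f values are {1, 3}.
For l_f = 1: m_f ∈ {m_i−1, m_i, m_i+1} ∩ [−1, 1] = {0, 1} → 2 states.
For l_f = 3: m_f ∈ {m_i−1, m_i, m_i+1} ∩ [−3, 3] = {0, 1, 2} → 3 states.
Total: 5.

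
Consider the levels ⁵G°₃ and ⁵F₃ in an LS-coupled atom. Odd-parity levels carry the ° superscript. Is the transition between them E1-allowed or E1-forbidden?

Reading off the term symbols: S 2→2, L 4→3, J 3→3, parity odd→even.
Parity must change: odd → even — ✓.
ΔS = 0: S: 2 → 2 — ✓.
ΔL = 0, ±1 (not L=0↔0): L: 4 → 3, ΔL = -1 — ✓.
ΔJ = 0, ±1 (not J=0↔0): J: 3 → 3, ΔJ = +0 — ✓.
All four E1 rules are satisfied.

allowed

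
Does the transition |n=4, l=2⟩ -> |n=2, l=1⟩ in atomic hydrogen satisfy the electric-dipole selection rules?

allowed

Δl = 1 − 2 = -1; the E1 rule Δl = ±1 is passes.
All E1 selection rules are satisfied.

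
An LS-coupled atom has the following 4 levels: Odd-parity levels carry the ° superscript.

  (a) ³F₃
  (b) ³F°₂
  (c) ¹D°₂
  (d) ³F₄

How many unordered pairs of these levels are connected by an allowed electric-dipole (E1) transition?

1

(a)–(b): allowed.
(a)–(c): forbidden (ΔS).
(a)–(d): forbidden (parity).
(b)–(c): forbidden (parity, ΔS).
(b)–(d): forbidden (ΔJ).
(c)–(d): forbidden (ΔS, ΔJ).
Allowed pairs: 1 of 6.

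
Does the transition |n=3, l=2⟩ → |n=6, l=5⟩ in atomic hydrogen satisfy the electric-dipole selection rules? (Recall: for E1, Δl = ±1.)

forbidden

l: 2 → 5 (Δl = +3). Δl = ±1 fails.
The transition is electric-dipole forbidden.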